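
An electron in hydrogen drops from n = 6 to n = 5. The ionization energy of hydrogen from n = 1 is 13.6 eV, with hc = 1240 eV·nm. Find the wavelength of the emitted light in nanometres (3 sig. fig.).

7460 nm

ΔE = 13.60 × (1/5² − 1/6²) = 13.60 × 0.01222 = 0.1662 eV.
λ = hc/ΔE = 1240 / 0.1662 = 7460 nm.
This line belongs to the Pfund series.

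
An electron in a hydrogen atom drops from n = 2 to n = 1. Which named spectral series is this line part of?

The series is set by the lower level: n_f = 1 is the Lyman series.

Lyman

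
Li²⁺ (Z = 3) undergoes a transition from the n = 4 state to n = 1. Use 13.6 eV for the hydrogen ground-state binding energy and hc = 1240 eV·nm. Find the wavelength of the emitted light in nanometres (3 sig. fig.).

10.8 nm

For Z = 3 the level energies scale as Z², so the effective Rydberg energy is 13.6 × 9 = 122.4 eV.
ΔE = 122.4 × (1/1² − 1/4²) = 122.4 × 0.9375 = 114.8 eV.
λ = hc/ΔE = 1240 / 114.8 = 10.8 nm.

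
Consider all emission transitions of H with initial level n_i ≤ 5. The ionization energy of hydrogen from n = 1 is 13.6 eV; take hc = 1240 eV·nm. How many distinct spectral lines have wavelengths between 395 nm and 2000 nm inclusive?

Enumerate all n_i → n_f pairs with 1 ≤ n_f < n_i ≤ 5 and compute λ = 1240 / [13.6·1·(1/n_f² − 1/n_i²)].
Lines falling in [395, 2000] nm: 5→2 (434.2 nm), 4→2 (486.3 nm), 3→2 (656.5 nm), 5→3 (1282 nm), 4→3 (1876 nm).

5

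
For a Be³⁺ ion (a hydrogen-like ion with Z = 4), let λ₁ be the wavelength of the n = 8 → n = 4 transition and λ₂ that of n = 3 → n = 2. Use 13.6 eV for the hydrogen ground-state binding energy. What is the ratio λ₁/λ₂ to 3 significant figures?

λ ∝ 1/ΔE ∝ 1/(1/n_f² − 1/n_i²), and the Z² and hc factors cancel in the ratio.
λ₁/λ₂ = (1/2² − 1/3²)/(1/4² − 1/8²) = 0.1389/0.04688 = 2.96.

2.96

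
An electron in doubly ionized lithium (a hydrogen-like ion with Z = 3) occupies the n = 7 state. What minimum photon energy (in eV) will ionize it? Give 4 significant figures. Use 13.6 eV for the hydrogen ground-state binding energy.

2.498 eV

E_n = −13.6 Z²/n² = −122.4/n² eV for Z = 3.
E_7 = −122.4/49 = −2.498 eV, so ionization (to E = 0) requires 2.498 eV.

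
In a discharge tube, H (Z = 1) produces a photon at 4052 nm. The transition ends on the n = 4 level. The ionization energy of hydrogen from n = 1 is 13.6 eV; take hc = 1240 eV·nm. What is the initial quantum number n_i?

The photon energy is ΔE = hc/λ = 1240 / 4052 = 0.3060 eV.
With Z = 1, ΔE = 13.60 × (1/n_f² − 1/n_i²), so 1/n_f² − 1/n_i² = 0.02250.
With n_f = 4: 1/n_i² = 1/16 − 0.02250 = 0.04000, so n_i ≈ 5.00.

n_i = 5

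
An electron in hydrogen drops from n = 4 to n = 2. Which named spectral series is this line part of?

The series is set by the lower level: n_f = 2 is the Balmer series.

Balmer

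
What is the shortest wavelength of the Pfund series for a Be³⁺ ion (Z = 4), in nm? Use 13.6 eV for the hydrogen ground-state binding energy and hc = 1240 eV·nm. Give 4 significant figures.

The Pfund series has lower level n_f = 5; the series limit corresponds to n_i → ∞.
ΔE_max = 13.6 × 16 / 5² = 8.704 eV.
λ_min = 1240 / 8.704 = 142.5 nm.

142.5 nm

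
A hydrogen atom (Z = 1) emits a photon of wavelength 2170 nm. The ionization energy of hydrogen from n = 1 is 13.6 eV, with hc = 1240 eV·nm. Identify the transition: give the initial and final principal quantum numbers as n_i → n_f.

The photon energy is ΔE = hc/λ = 1240 / 2170 = 0.5714 eV.
With Z = 1, ΔE = 13.60 × (1/n_f² − 1/n_i²), so 1/n_f² − 1/n_i² = 0.04202.
Trying n_f = 4 gives 1/n_i² = 0.02048, i.e. n_i ≈ 7; this pair matches.

n_i = 7, n_f = 4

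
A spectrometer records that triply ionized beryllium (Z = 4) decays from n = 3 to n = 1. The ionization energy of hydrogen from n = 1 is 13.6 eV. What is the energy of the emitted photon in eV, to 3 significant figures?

193 eV

The Bohr energies scale as Z², so for Z = 4: E_n = −217.6/n² eV.
E_3 = −217.6/9 = −24.18 eV and E_1 = −217.6/1 = −217.6 eV.
The photon energy is |E_3 − E_1| = 193 eV.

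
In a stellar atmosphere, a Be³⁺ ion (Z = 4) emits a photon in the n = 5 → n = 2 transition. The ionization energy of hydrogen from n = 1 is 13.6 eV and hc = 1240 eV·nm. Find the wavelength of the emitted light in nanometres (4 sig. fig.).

For Z = 4 the level energies scale as Z², so the effective Rydberg energy is 13.6 × 16 = 217.6 eV.
ΔE = 217.6 × (1/2² − 1/5²) = 217.6 × 0.2100 = 45.70 eV.
λ = hc/ΔE = 1240 / 45.70 = 27.14 nm.

27.14 nm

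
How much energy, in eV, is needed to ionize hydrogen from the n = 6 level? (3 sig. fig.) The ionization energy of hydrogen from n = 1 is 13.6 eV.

E_6 = −13.60/36 = −0.378 eV, so ionization (to E = 0) requires 0.378 eV.

0.378 eV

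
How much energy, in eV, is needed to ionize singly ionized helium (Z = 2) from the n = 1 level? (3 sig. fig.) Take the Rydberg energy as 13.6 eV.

E_n = −13.6 Z²/n² = −54.40/n² eV for Z = 2.
E_1 = −54.40/1 = −54.4 eV, so ionization (to E = 0) requires 54.4 eV.

54.4 eV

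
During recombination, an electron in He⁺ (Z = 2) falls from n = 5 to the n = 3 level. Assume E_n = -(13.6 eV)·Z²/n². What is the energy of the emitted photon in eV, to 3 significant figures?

3.87 eV

The Bohr energies scale as Z², so for Z = 2: E_n = −54.40/n² eV.
E_5 = −54.40/25 = −2.176 eV and E_3 = −54.40/9 = −6.044 eV.
The photon energy is |E_5 − E_3| = 3.87 eV.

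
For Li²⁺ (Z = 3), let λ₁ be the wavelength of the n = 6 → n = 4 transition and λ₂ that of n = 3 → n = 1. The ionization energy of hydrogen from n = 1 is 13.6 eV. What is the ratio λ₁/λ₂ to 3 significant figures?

25.6

λ ∝ 1/ΔE ∝ 1/(1/n_f² − 1/n_i²), and the Z² and hc factors cancel in the ratio.
λ₁/λ₂ = (1/1² − 1/3²)/(1/4² − 1/6²) = 0.8889/0.03472 = 25.6.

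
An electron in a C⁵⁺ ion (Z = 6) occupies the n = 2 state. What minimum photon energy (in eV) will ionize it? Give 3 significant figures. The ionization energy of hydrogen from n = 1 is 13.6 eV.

122 eV

E_n = −13.6 Z²/n² = −489.6/n² eV for Z = 6.
E_2 = −489.6/4 = −122 eV, so ionization (to E = 0) requires 122 eV.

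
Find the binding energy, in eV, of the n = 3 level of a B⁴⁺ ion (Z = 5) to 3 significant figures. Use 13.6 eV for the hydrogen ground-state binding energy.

37.8 eV

E_n = −13.6 Z²/n² = −340.0/n² eV for Z = 5.
E_3 = −340.0/9 = −37.8 eV, so ionization (to E = 0) requires 37.8 eV.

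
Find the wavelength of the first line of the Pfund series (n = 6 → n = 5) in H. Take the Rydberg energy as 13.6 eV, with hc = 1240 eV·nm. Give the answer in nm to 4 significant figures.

The Pfund series terminates on n_f = 5; the first line has n_i = 5+1 = 6.
ΔE = 13.60 × (1/5² − 1/6²) = 0.1662 eV.
λ = 1240 / 0.1662 = 7460 nm.

7460 nm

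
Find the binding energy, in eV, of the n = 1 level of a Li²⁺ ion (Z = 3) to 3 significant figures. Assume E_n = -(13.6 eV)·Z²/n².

E_n = −13.6 Z²/n² = −122.4/n² eV for Z = 3.
E_1 = −122.4/1 = −122 eV, so ionization (to E = 0) requires 122 eV.

122 eV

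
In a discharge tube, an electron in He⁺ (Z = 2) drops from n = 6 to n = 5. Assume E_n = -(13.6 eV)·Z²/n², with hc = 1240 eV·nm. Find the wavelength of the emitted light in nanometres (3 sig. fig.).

1860 nm

For Z = 2 the level energies scale as Z², so the effective Rydberg energy is 13.6 × 4 = 54.40 eV.
ΔE = 54.40 × (1/5² − 1/6²) = 54.40 × 0.01222 = 0.6649 eV.
λ = hc/ΔE = 1240 / 0.6649 = 1860 nm.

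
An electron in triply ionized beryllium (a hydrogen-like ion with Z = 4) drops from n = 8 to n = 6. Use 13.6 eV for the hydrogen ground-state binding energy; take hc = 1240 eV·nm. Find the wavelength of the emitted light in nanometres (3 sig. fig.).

For Z = 4 the level energies scale as Z², so the effective Rydberg energy is 13.6 × 16 = 217.6 eV.
ΔE = 217.6 × (1/6² − 1/8²) = 217.6 × 0.01215 = 2.644 eV.
λ = hc/ΔE = 1240 / 2.644 = 469 nm.

469 nm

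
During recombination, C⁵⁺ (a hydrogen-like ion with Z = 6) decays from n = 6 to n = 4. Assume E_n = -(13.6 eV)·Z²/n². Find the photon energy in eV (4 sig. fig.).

The Bohr energies scale as Z², so for Z = 6: E_n = −489.6/n² eV.
E_6 = −489.6/36 = −13.60 eV and E_4 = −489.6/16 = −30.60 eV.
The photon energy is |E_6 − E_4| = 17.00 eV.

17.00 eV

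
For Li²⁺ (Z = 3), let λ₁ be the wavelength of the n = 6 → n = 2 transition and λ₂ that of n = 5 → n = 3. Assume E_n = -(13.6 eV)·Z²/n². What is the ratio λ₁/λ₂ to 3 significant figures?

0.320

λ ∝ 1/ΔE ∝ 1/(1/n_f² − 1/n_i²), and the Z² and hc factors cancel in the ratio.
λ₁/λ₂ = (1/3² − 1/5²)/(1/2² − 1/6²) = 0.07111/0.2222 = 0.320.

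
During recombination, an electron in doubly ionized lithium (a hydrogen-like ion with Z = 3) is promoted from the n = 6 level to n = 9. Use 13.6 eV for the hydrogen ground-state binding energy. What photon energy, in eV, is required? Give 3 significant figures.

The Bohr energies scale as Z², so for Z = 3: E_n = −122.4/n² eV.
E_9 = −122.4/81 = −1.511 eV and E_6 = −122.4/36 = −3.400 eV.
The photon energy is |E_9 − E_6| = 1.89 eV.

1.89 eV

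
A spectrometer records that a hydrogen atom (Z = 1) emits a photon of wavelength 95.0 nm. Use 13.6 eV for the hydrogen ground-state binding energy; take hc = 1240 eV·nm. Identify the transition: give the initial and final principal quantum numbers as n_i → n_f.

n_i = 5, n_f = 1

The photon energy is ΔE = hc/λ = 1240 / 95.0 = 13.05 eV.
With Z = 1, ΔE = 13.60 × (1/n_f² − 1/n_i²), so 1/n_f² − 1/n_i² = 0.9598.
Trying n_f = 1 gives 1/n_i² = 0.04025, i.e. n_i ≈ 5; this pair matches.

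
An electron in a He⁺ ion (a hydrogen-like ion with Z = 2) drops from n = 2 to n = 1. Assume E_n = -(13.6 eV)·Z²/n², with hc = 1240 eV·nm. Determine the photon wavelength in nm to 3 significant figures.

30.4 nm

For Z = 2 the level energies scale as Z², so the effective Rydberg energy is 13.6 × 4 = 54.40 eV.
ΔE = 54.40 × (1/1² − 1/2²) = 54.40 × 0.7500 = 40.80 eV.
λ = hc/ΔE = 1240 / 40.80 = 30.4 nm.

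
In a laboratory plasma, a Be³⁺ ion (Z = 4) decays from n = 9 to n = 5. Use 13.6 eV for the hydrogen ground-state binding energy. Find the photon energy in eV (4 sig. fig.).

The Bohr energies scale as Z², so for Z = 4: E_n = −217.6/n² eV.
E_9 = −217.6/81 = −2.686 eV and E_5 = −217.6/25 = −8.704 eV.
The photon energy is |E_9 − E_5| = 6.018 eV.

6.018 eV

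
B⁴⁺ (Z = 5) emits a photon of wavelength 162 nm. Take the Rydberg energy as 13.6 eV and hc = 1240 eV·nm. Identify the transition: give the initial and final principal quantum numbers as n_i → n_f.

The photon energy is ΔE = hc/λ = 1240 / 162 = 7.654 eV.
With Z = 5, ΔE = 340.0 × (1/n_f² − 1/n_i²), so 1/n_f² − 1/n_i² = 0.02251.
Trying n_f = 4 gives 1/n_i² = 0.03999, i.e. n_i ≈ 5; this pair matches.

n_i = 5, n_f = 4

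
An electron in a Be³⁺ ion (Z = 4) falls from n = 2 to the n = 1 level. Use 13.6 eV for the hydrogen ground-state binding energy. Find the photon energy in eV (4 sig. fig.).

The Bohr energies scale as Z², so for Z = 4: E_n = −217.6/n² eV.
E_2 = −217.6/4 = −54.40 eV and E_1 = −217.6/1 = −217.6 eV.
The photon energy is |E_2 − E_1| = 163.2 eV.

163.2 eV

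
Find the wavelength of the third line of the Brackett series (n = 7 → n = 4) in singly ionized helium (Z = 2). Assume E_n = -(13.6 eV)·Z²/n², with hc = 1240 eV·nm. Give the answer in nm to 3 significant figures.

The Brackett series terminates on n_f = 4; the third line has n_i = 4+3 = 7.
ΔE = 54.40 × (1/4² − 1/7²) = 2.290 eV.
λ = 1240 / 2.290 = 542 nm.

542 nm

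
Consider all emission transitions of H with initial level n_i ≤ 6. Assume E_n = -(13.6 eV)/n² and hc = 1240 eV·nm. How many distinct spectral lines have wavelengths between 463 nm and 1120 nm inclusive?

Enumerate all n_i → n_f pairs with 1 ≤ n_f < n_i ≤ 6 and compute λ = 1240 / [13.6·1·(1/n_f² − 1/n_i²)].
Lines falling in [463, 1120] nm: 4→2 (486.3 nm), 3→2 (656.5 nm), 6→3 (1094 nm).

3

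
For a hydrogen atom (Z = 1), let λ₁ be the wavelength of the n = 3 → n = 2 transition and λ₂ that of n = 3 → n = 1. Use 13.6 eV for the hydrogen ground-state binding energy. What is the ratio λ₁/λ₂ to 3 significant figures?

6.40

λ ∝ 1/ΔE ∝ 1/(1/n_f² − 1/n_i²), and the Z² and hc factors cancel in the ratio.
λ₁/λ₂ = (1/1² − 1/3²)/(1/2² − 1/3²) = 0.8889/0.1389 = 6.40.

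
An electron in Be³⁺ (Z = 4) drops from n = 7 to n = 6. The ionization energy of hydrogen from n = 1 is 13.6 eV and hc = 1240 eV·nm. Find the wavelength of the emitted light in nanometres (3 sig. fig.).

For Z = 4 the level energies scale as Z², so the effective Rydberg energy is 13.6 × 16 = 217.6 eV.
ΔE = 217.6 × (1/6² − 1/7²) = 217.6 × 0.007370 = 1.604 eV.
λ = hc/ΔE = 1240 / 1.604 = 773 nm.

773 nm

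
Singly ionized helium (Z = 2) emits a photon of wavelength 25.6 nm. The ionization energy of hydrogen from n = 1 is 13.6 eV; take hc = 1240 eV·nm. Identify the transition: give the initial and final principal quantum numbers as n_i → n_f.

The photon energy is ΔE = hc/λ = 1240 / 25.6 = 48.44 eV.
With Z = 2, ΔE = 54.40 × (1/n_f² − 1/n_i²), so 1/n_f² − 1/n_i² = 0.8904.
Trying n_f = 1 gives 1/n_i² = 0.1096, i.e. n_i ≈ 3; this pair matches.

n_i = 3, n_f = 1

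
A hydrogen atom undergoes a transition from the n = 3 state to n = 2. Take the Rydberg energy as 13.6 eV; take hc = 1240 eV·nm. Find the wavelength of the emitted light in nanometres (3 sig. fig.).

ΔE = 13.60 × (1/2² − 1/3²) = 13.60 × 0.1389 = 1.889 eV.
λ = hc/ΔE = 1240 / 1.889 = 656 nm.
This line belongs to the Balmer series.

656 nm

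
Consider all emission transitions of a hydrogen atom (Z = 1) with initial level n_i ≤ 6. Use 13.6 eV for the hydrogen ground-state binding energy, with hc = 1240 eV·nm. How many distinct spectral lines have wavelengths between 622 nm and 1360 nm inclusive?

Enumerate all n_i → n_f pairs with 1 ≤ n_f < n_i ≤ 6 and compute λ = 1240 / [13.6·1·(1/n_f² − 1/n_i²)].
Lines falling in [622, 1360] nm: 3→2 (656.5 nm), 6→3 (1094 nm), 5→3 (1282 nm).

3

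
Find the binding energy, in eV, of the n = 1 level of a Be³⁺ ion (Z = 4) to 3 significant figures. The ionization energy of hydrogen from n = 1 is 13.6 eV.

E_n = −13.6 Z²/n² = −217.6/n² eV for Z = 4.
E_1 = −217.6/1 = −218 eV, so ionization (to E = 0) requires 218 eV.

218 eV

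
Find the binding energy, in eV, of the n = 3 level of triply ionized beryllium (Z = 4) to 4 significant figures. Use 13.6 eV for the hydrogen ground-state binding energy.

24.18 eV

E_n = −13.6 Z²/n² = −217.6/n² eV for Z = 4.
E_3 = −217.6/9 = −24.18 eV, so ionization (to E = 0) requires 24.18 eV.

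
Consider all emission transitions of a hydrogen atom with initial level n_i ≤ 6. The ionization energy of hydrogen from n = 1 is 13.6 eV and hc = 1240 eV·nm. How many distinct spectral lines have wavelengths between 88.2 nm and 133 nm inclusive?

Enumerate all n_i → n_f pairs with 1 ≤ n_f < n_i ≤ 6 and compute λ = 1240 / [13.6·1·(1/n_f² − 1/n_i²)].
Lines falling in [88.2, 133] nm: 6→1 (93.78 nm), 5→1 (94.98 nm), 4→1 (97.25 nm), 3→1 (102.6 nm), 2→1 (121.6 nm).

5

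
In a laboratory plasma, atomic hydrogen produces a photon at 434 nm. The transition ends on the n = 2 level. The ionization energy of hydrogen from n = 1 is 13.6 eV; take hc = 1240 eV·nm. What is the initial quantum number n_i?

The photon energy is ΔE = hc/λ = 1240 / 434 = 2.857 eV.
With Z = 1, ΔE = 13.60 × (1/n_f² − 1/n_i²), so 1/n_f² − 1/n_i² = 0.2101.
With n_f = 2: 1/n_i² = 1/4 − 0.2101 = 0.03992, so n_i ≈ 5.01.

n_i = 5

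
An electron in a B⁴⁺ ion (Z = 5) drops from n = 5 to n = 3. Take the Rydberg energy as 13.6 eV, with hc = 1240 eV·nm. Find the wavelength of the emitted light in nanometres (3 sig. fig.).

51.3 nm

For Z = 5 the level energies scale as Z², so the effective Rydberg energy is 13.6 × 25 = 340.0 eV.
ΔE = 340.0 × (1/3² − 1/5²) = 340.0 × 0.07111 = 24.18 eV.
λ = hc/ΔE = 1240 / 24.18 = 51.3 nm.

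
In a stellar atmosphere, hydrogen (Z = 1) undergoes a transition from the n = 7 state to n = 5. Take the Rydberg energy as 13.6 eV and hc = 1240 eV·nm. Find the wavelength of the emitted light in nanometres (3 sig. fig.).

ΔE = 13.60 × (1/5² − 1/7²) = 13.60 × 0.01959 = 0.2664 eV.
λ = hc/ΔE = 1240 / 0.2664 = 4650 nm.

4650 nm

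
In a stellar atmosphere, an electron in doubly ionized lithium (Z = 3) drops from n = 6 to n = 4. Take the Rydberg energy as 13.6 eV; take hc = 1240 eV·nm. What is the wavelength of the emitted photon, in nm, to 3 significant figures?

292 nm

For Z = 3 the level energies scale as Z², so the effective Rydberg energy is 13.6 × 9 = 122.4 eV.
ΔE = 122.4 × (1/4² − 1/6²) = 122.4 × 0.03472 = 4.250 eV.
λ = hc/ΔE = 1240 / 4.250 = 292 nm.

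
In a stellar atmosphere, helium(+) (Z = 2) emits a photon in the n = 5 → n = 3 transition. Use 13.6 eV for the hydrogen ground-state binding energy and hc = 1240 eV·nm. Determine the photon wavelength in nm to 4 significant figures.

320.5 nm

For Z = 2 the level energies scale as Z², so the effective Rydberg energy is 13.6 × 4 = 54.40 eV.
ΔE = 54.40 × (1/3² − 1/5²) = 54.40 × 0.07111 = 3.868 eV.
λ = hc/ΔE = 1240 / 3.868 = 320.5 nm.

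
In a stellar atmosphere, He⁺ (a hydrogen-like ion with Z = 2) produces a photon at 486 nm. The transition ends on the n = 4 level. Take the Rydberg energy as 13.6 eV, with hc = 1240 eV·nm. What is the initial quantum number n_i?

The photon energy is ΔE = hc/λ = 1240 / 486 = 2.551 eV.
With Z = 2, ΔE = 54.40 × (1/n_f² − 1/n_i²), so 1/n_f² − 1/n_i² = 0.04690.
With n_f = 4: 1/n_i² = 1/16 − 0.04690 = 0.01560, so n_i ≈ 8.01.

n_i = 8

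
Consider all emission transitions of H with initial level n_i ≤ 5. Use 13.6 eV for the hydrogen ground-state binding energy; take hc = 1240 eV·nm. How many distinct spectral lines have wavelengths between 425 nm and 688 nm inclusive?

Enumerate all n_i → n_f pairs with 1 ≤ n_f < n_i ≤ 5 and compute λ = 1240 / [13.6·1·(1/n_f² − 1/n_i²)].
Lines falling in [425, 688] nm: 5→2 (434.2 nm), 4→2 (486.3 nm), 3→2 (656.5 nm).

3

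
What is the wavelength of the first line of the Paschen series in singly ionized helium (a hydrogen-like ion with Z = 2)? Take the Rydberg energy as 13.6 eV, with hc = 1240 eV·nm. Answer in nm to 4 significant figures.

468.9 nm

The Paschen series terminates on n_f = 3; the first line has n_i = 3+1 = 4.
ΔE = 54.40 × (1/3² − 1/4²) = 2.644 eV.
λ = 1240 / 2.644 = 468.9 nm.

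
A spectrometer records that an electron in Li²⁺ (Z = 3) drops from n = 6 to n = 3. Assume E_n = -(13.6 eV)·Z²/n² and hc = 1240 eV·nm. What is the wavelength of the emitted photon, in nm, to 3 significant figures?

For Z = 3 the level energies scale as Z², so the effective Rydberg energy is 13.6 × 9 = 122.4 eV.
ΔE = 122.4 × (1/3² − 1/6²) = 122.4 × 0.08333 = 10.20 eV.
λ = hc/ΔE = 1240 / 10.20 = 122 nm.

122 nm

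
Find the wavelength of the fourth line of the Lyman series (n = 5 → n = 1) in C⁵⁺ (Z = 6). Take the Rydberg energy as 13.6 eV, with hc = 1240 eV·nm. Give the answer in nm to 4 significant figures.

2.638 nm

The Lyman series terminates on n_f = 1; the fourth line has n_i = 1+4 = 5.
ΔE = 489.6 × (1/1² − 1/5²) = 470.0 eV.
λ = 1240 / 470.0 = 2.638 nm.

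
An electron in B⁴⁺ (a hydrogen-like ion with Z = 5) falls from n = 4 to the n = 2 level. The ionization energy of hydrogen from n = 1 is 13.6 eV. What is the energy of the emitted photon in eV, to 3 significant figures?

63.8 eV

The Bohr energies scale as Z², so for Z = 5: E_n = −340.0/n² eV.
E_4 = −340.0/16 = −21.25 eV and E_2 = −340.0/4 = −85.00 eV.
The photon energy is |E_4 − E_2| = 63.8 eV.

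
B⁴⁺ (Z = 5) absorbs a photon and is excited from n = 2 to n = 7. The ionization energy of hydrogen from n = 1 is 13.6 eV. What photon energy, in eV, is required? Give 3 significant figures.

The Bohr energies scale as Z², so for Z = 5: E_n = −340.0/n² eV.
E_7 = −340.0/49 = −6.939 eV and E_2 = −340.0/4 = −85.00 eV.
The photon energy is |E_7 − E_2| = 78.1 eV.

78.1 eV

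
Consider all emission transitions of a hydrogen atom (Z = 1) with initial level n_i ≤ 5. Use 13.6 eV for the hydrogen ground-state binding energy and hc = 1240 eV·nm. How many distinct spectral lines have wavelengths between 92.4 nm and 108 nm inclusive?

Enumerate all n_i → n_f pairs with 1 ≤ n_f < n_i ≤ 5 and compute λ = 1240 / [13.6·1·(1/n_f² − 1/n_i²)].
Lines falling in [92.4, 108] nm: 5→1 (94.98 nm), 4→1 (97.25 nm), 3→1 (102.6 nm).

3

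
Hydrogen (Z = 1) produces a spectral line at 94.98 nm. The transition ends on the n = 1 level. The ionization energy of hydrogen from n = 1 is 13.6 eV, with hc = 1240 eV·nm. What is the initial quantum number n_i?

n_i = 5

The photon energy is ΔE = hc/λ = 1240 / 94.98 = 13.06 eV.
With Z = 1, ΔE = 13.60 × (1/n_f² − 1/n_i²), so 1/n_f² − 1/n_i² = 0.9600.
With n_f = 1: 1/n_i² = 1/1 − 0.9600 = 0.04005, so n_i ≈ 5.00.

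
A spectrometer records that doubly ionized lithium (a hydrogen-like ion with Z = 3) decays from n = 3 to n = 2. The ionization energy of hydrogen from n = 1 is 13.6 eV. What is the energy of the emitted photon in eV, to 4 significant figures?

17.00 eV

The Bohr energies scale as Z², so for Z = 3: E_n = −122.4/n² eV.
E_3 = −122.4/9 = −13.60 eV and E_2 = −122.4/4 = −30.60 eV.
The photon energy is |E_3 − E_2| = 17.00 eV.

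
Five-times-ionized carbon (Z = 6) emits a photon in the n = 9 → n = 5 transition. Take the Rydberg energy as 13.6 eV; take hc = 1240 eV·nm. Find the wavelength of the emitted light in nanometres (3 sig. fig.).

91.6 nm

For Z = 6 the level energies scale as Z², so the effective Rydberg energy is 13.6 × 36 = 489.6 eV.
ΔE = 489.6 × (1/5² − 1/9²) = 489.6 × 0.02765 = 13.54 eV.
λ = hc/ΔE = 1240 / 13.54 = 91.6 nm.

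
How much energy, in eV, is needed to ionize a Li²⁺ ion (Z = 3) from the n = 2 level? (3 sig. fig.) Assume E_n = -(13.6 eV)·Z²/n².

30.6 eV

E_n = −13.6 Z²/n² = −122.4/n² eV for Z = 3.
E_2 = −122.4/4 = −30.6 eV, so ionization (to E = 0) requires 30.6 eV.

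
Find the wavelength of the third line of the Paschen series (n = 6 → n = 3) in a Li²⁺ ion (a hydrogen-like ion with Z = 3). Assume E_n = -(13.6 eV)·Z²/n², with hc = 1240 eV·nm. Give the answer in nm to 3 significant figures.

122 nm

The Paschen series terminates on n_f = 3; the third line has n_i = 3+3 = 6.
ΔE = 122.4 × (1/3² − 1/6²) = 10.20 eV.
λ = 1240 / 10.20 = 122 nm.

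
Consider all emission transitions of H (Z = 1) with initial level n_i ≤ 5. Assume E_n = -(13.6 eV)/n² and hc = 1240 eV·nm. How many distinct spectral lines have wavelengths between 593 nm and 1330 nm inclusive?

Enumerate all n_i → n_f pairs with 1 ≤ n_f < n_i ≤ 5 and compute λ = 1240 / [13.6·1·(1/n_f² − 1/n_i²)].
Lines falling in [593, 1330] nm: 3→2 (656.5 nm), 5→3 (1282 nm).

2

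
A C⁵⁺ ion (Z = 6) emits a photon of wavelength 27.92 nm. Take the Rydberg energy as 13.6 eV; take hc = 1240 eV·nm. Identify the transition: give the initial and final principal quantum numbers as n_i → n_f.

n_i = 7, n_f = 3

The photon energy is ΔE = hc/λ = 1240 / 27.92 = 44.41 eV.
With Z = 6, ΔE = 489.6 × (1/n_f² − 1/n_i²), so 1/n_f² − 1/n_i² = 0.09071.
Trying n_f = 3 gives 1/n_i² = 0.02040, i.e. n_i ≈ 7; this pair matches.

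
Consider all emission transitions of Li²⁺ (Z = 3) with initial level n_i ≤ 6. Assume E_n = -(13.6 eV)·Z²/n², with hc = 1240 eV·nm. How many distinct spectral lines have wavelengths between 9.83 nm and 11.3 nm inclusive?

Enumerate all n_i → n_f pairs with 1 ≤ n_f < n_i ≤ 6 and compute λ = 1240 / [13.6·9·(1/n_f² − 1/n_i²)].
Lines falling in [9.83, 11.3] nm: 6→1 (10.42 nm), 5→1 (10.55 nm), 4→1 (10.81 nm).

3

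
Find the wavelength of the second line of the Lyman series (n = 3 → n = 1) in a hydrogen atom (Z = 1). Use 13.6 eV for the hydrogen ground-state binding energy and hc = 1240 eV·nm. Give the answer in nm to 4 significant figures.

102.6 nm

The Lyman series terminates on n_f = 1; the second line has n_i = 1+2 = 3.
ΔE = 13.60 × (1/1² − 1/3²) = 12.09 eV.
λ = 1240 / 12.09 = 102.6 nm.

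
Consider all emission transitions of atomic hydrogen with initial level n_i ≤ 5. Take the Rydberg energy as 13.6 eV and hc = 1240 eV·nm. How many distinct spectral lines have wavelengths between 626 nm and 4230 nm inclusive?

Enumerate all n_i → n_f pairs with 1 ≤ n_f < n_i ≤ 5 and compute λ = 1240 / [13.6·1·(1/n_f² − 1/n_i²)].
Lines falling in [626, 4230] nm: 3→2 (656.5 nm), 5→3 (1282 nm), 4→3 (1876 nm), 5→4 (4052 nm).

4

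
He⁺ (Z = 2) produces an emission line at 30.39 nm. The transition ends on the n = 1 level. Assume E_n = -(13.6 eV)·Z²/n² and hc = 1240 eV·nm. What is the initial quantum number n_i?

The photon energy is ΔE = hc/λ = 1240 / 30.39 = 40.80 eV.
With Z = 2, ΔE = 54.40 × (1/n_f² − 1/n_i²), so 1/n_f² − 1/n_i² = 0.7501.
With n_f = 1: 1/n_i² = 1/1 − 0.7501 = 0.2499, so n_i ≈ 2.00.

n_i = 2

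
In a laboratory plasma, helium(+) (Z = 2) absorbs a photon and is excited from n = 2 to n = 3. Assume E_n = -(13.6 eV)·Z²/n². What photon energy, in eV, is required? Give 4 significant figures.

The Bohr energies scale as Z², so for Z = 2: E_n = −54.40/n² eV.
E_3 = −54.40/9 = −6.044 eV and E_2 = −54.40/4 = −13.60 eV.
The photon energy is |E_3 − E_2| = 7.556 eV.

7.556 eV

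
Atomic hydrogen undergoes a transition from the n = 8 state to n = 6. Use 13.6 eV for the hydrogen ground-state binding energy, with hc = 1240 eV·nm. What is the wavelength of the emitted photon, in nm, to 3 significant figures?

7500 nm

ΔE = 13.60 × (1/6² − 1/8²) = 13.60 × 0.01215 = 0.1653 eV.
λ = hc/ΔE = 1240 / 0.1653 = 7500 nm.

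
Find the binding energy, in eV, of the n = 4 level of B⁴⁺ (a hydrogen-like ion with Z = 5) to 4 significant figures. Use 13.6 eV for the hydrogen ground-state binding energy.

E_n = −13.6 Z²/n² = −340.0/n² eV for Z = 5.
E_4 = −340.0/16 = −21.25 eV, so ionization (to E = 0) requires 21.25 eV.

21.25 eV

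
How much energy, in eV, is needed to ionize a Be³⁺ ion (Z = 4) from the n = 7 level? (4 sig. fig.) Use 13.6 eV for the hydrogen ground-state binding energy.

4.441 eV

E_n = −13.6 Z²/n² = −217.6/n² eV for Z = 4.
E_7 = −217.6/49 = −4.441 eV, so ionization (to E = 0) requires 4.441 eV.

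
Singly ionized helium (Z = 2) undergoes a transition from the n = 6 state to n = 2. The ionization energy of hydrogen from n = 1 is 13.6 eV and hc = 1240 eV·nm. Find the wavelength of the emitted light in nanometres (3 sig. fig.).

For Z = 2 the level energies scale as Z², so the effective Rydberg energy is 13.6 × 4 = 54.40 eV.
ΔE = 54.40 × (1/2² − 1/6²) = 54.40 × 0.2222 = 12.09 eV.
λ = hc/ΔE = 1240 / 12.09 = 103 nm.

103 nm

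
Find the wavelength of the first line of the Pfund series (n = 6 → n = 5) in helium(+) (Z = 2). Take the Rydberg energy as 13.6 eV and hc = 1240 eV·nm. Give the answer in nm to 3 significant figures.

The Pfund series terminates on n_f = 5; the first line has n_i = 5+1 = 6.
ΔE = 54.40 × (1/5² − 1/6²) = 0.6649 eV.
λ = 1240 / 0.6649 = 1860 nm.

1860 nm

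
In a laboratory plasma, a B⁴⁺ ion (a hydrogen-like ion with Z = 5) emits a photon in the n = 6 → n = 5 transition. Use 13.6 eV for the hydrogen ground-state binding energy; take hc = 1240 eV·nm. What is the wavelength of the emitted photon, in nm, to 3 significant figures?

For Z = 5 the level energies scale as Z², so the effective Rydberg energy is 13.6 × 25 = 340.0 eV.
ΔE = 340.0 × (1/5² − 1/6²) = 340.0 × 0.01222 = 4.156 eV.
λ = hc/ΔE = 1240 / 4.156 = 298 nm.

298 nm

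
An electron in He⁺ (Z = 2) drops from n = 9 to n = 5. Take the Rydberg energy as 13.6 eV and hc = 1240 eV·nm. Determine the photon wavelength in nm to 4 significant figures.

For Z = 2 the level energies scale as Z², so the effective Rydberg energy is 13.6 × 4 = 54.40 eV.
ΔE = 54.40 × (1/5² − 1/9²) = 54.40 × 0.02765 = 1.504 eV.
λ = hc/ΔE = 1240 / 1.504 = 824.3 nm.

824.3 nm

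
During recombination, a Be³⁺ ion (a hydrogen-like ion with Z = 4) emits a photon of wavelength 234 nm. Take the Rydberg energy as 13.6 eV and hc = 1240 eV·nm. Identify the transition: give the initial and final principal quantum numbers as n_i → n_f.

The photon energy is ΔE = hc/λ = 1240 / 234 = 5.299 eV.
With Z = 4, ΔE = 217.6 × (1/n_f² − 1/n_i²), so 1/n_f² − 1/n_i² = 0.02435.
Trying n_f = 5 gives 1/n_i² = 0.01565, i.e. n_i ≈ 8; this pair matches.

n_i = 8, n_f = 5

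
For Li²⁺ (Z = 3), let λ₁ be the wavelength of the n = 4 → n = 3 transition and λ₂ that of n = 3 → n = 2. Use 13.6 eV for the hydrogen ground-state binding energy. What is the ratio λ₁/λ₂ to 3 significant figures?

2.86

λ ∝ 1/ΔE ∝ 1/(1/n_f² − 1/n_i²), and the Z² and hc factors cancel in the ratio.
λ₁/λ₂ = (1/2² − 1/3²)/(1/3² − 1/4²) = 0.1389/0.04861 = 2.86.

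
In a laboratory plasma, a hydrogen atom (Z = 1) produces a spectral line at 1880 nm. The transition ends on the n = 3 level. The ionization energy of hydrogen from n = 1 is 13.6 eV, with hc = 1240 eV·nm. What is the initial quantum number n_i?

n_i = 4

The photon energy is ΔE = hc/λ = 1240 / 1880 = 0.6596 eV.
With Z = 1, ΔE = 13.60 × (1/n_f² − 1/n_i²), so 1/n_f² − 1/n_i² = 0.04850.
With n_f = 3: 1/n_i² = 1/9 − 0.04850 = 0.06261, so n_i ≈ 4.00.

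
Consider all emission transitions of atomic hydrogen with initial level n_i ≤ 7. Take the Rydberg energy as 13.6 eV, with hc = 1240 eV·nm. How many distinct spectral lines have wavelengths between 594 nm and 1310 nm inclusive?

4

Enumerate all n_i → n_f pairs with 1 ≤ n_f < n_i ≤ 7 and compute λ = 1240 / [13.6·1·(1/n_f² − 1/n_i²)].
Lines falling in [594, 1310] nm: 3→2 (656.5 nm), 7→3 (1005 nm), 6→3 (1094 nm), 5→3 (1282 nm).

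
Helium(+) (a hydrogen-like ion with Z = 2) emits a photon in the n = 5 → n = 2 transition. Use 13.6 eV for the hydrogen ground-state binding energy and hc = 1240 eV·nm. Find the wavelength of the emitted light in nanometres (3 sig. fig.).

For Z = 2 the level energies scale as Z², so the effective Rydberg energy is 13.6 × 4 = 54.40 eV.
ΔE = 54.40 × (1/2² − 1/5²) = 54.40 × 0.2100 = 11.42 eV.
λ = hc/ΔE = 1240 / 11.42 = 109 nm.

109 nm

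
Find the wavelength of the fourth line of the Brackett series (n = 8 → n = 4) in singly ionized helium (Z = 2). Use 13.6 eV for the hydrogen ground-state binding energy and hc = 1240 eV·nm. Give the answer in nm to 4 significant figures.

The Brackett series terminates on n_f = 4; the fourth line has n_i = 4+4 = 8.
ΔE = 54.40 × (1/4² − 1/8²) = 2.550 eV.
λ = 1240 / 2.550 = 486.3 nm.

486.3 nm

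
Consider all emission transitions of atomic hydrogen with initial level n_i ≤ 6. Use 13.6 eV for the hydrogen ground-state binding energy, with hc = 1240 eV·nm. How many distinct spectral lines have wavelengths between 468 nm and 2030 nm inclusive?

5

Enumerate all n_i → n_f pairs with 1 ≤ n_f < n_i ≤ 6 and compute λ = 1240 / [13.6·1·(1/n_f² − 1/n_i²)].
Lines falling in [468, 2030] nm: 4→2 (486.3 nm), 3→2 (656.5 nm), 6→3 (1094 nm), 5→3 (1282 nm), 4→3 (1876 nm).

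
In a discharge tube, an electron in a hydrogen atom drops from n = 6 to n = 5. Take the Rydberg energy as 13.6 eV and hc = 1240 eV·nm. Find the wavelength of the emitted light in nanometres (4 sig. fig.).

ΔE = 13.60 × (1/5² − 1/6²) = 13.60 × 0.01222 = 0.1662 eV.
λ = hc/ΔE = 1240 / 0.1662 = 7460 nm.

7460 nm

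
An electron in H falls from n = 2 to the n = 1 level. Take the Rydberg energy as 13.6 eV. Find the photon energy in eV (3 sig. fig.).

E_2 = −13.60/4 = −3.400 eV and E_1 = −13.60/1 = −13.60 eV.
The photon energy is |E_2 − E_1| = 10.2 eV.

10.2 eV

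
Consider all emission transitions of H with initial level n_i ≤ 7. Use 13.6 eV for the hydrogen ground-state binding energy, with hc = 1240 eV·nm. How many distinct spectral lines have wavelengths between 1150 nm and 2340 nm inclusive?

Enumerate all n_i → n_f pairs with 1 ≤ n_f < n_i ≤ 7 and compute λ = 1240 / [13.6·1·(1/n_f² − 1/n_i²)].
Lines falling in [1150, 2340] nm: 5→3 (1282 nm), 4→3 (1876 nm), 7→4 (2166 nm).

3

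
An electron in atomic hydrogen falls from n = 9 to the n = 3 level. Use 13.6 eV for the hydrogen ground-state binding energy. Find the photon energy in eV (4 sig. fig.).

1.343 eV

E_9 = −13.60/81 = −0.1679 eV and E_3 = −13.60/9 = −1.511 eV.
The photon energy is |E_9 − E_3| = 1.343 eV.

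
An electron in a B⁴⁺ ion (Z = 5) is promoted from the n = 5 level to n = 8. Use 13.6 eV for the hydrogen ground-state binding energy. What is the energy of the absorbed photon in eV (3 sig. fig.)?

The Bohr energies scale as Z², so for Z = 5: E_n = −340.0/n² eV.
E_8 = −340.0/64 = −5.313 eV and E_5 = −340.0/25 = −13.60 eV.
The photon energy is |E_8 − E_5| = 8.29 eV.

8.29 eV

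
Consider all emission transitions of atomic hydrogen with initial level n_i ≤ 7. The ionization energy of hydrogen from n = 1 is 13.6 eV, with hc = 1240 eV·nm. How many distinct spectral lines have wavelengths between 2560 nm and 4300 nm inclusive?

Enumerate all n_i → n_f pairs with 1 ≤ n_f < n_i ≤ 7 and compute λ = 1240 / [13.6·1·(1/n_f² − 1/n_i²)].
Lines falling in [2560, 4300] nm: 6→4 (2626 nm), 5→4 (4052 nm).

2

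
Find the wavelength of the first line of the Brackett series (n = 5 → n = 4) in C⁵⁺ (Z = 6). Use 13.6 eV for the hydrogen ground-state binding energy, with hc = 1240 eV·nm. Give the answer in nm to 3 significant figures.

113 nm

The Brackett series terminates on n_f = 4; the first line has n_i = 4+1 = 5.
ΔE = 489.6 × (1/4² − 1/5²) = 11.02 eV.
λ = 1240 / 11.02 = 113 nm.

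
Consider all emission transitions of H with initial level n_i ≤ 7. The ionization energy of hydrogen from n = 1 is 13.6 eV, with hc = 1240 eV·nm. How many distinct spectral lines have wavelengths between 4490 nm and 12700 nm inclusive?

3

Enumerate all n_i → n_f pairs with 1 ≤ n_f < n_i ≤ 7 and compute λ = 1240 / [13.6·1·(1/n_f² − 1/n_i²)].
Lines falling in [4490, 12700] nm: 7→5 (4654 nm), 6→5 (7460 nm), 7→6 (12370 nm).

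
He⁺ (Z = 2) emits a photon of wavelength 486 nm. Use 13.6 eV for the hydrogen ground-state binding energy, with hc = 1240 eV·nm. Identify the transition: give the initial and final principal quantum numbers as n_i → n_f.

n_i = 8, n_f = 4

The photon energy is ΔE = hc/λ = 1240 / 486 = 2.551 eV.
With Z = 2, ΔE = 54.40 × (1/n_f² − 1/n_i²), so 1/n_f² − 1/n_i² = 0.04690.
Trying n_f = 4 gives 1/n_i² = 0.01560, i.e. n_i ≈ 8; this pair matches.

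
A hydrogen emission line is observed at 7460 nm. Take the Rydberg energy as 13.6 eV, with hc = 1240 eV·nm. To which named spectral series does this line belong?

ΔE = 1240/7460 = 0.1662 eV.
This matches 13.6 × (1/5² − 1/6²), so n_f = 5: the Pfund series.

Pfund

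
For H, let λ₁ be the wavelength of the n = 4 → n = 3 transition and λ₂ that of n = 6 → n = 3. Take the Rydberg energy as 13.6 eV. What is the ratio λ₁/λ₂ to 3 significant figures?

λ ∝ 1/ΔE ∝ 1/(1/n_f² − 1/n_i²), and the Z² and hc factors cancel in the ratio.
λ₁/λ₂ = (1/3² − 1/6²)/(1/3² − 1/4²) = 0.08333/0.04861 = 1.71.

1.71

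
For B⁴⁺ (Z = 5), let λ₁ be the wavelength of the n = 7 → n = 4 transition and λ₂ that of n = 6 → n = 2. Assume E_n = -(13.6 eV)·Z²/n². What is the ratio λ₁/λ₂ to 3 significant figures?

5.28

λ ∝ 1/ΔE ∝ 1/(1/n_f² − 1/n_i²), and the Z² and hc factors cancel in the ratio.
λ₁/λ₂ = (1/2² − 1/6²)/(1/4² − 1/7²) = 0.2222/0.04209 = 5.28.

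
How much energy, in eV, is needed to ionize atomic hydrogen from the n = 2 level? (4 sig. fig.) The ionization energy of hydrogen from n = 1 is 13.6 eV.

E_2 = −13.60/4 = −3.400 eV, so ionization (to E = 0) requires 3.400 eV.

3.400 eV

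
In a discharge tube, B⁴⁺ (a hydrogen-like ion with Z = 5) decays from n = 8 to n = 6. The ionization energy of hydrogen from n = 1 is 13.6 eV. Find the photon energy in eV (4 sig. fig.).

The Bohr energies scale as Z², so for Z = 5: E_n = −340.0/n² eV.
E_8 = −340.0/64 = −5.313 eV and E_6 = −340.0/36 = −9.444 eV.
The photon energy is |E_8 − E_6| = 4.132 eV.

4.132 eV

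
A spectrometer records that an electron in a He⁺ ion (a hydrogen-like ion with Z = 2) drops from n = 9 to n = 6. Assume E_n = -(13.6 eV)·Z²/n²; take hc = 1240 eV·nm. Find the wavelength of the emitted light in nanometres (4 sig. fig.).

1477 nm

For Z = 2 the level energies scale as Z², so the effective Rydberg energy is 13.6 × 4 = 54.40 eV.
ΔE = 54.40 × (1/6² − 1/9²) = 54.40 × 0.01543 = 0.8395 eV.
λ = hc/ΔE = 1240 / 0.8395 = 1477 nm.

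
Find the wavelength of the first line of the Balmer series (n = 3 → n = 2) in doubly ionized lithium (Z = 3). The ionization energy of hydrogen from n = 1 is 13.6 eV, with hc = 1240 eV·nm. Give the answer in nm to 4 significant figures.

The Balmer series terminates on n_f = 2; the first line has n_i = 2+1 = 3.
ΔE = 122.4 × (1/2² − 1/3²) = 17.00 eV.
λ = 1240 / 17.00 = 72.94 nm.

72.94 nm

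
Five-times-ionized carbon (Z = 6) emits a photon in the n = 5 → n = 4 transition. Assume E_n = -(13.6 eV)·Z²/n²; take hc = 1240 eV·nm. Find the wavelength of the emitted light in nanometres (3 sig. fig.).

113 nm

For Z = 6 the level energies scale as Z², so the effective Rydberg energy is 13.6 × 36 = 489.6 eV.
ΔE = 489.6 × (1/4² − 1/5²) = 489.6 × 0.02250 = 11.02 eV.
λ = hc/ΔE = 1240 / 11.02 = 113 nm.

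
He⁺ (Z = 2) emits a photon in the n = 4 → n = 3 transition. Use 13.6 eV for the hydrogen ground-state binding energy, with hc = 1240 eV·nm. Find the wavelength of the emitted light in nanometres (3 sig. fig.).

For Z = 2 the level energies scale as Z², so the effective Rydberg energy is 13.6 × 4 = 54.40 eV.
ΔE = 54.40 × (1/3² − 1/4²) = 54.40 × 0.04861 = 2.644 eV.
λ = hc/ΔE = 1240 / 2.644 = 469 nm.

469 nm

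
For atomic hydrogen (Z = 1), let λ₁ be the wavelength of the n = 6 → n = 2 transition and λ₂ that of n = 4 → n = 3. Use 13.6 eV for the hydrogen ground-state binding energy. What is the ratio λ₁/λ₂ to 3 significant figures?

λ ∝ 1/ΔE ∝ 1/(1/n_f² − 1/n_i²), and the Z² and hc factors cancel in the ratio.
λ₁/λ₂ = (1/3² − 1/4²)/(1/2² − 1/6²) = 0.04861/0.2222 = 0.219.

0.219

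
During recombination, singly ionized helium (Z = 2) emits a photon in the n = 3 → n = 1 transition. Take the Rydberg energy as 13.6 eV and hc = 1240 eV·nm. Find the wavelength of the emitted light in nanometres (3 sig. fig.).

For Z = 2 the level energies scale as Z², so the effective Rydberg energy is 13.6 × 4 = 54.40 eV.
ΔE = 54.40 × (1/1² − 1/3²) = 54.40 × 0.8889 = 48.36 eV.
λ = hc/ΔE = 1240 / 48.36 = 25.6 nm.

25.6 nm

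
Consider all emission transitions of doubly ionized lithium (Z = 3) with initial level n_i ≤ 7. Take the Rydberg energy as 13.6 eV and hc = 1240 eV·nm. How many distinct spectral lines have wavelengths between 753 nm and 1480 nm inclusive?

2

Enumerate all n_i → n_f pairs with 1 ≤ n_f < n_i ≤ 7 and compute λ = 1240 / [13.6·9·(1/n_f² − 1/n_i²)].
Lines falling in [753, 1480] nm: 6→5 (828.9 nm), 7→6 (1375 nm).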